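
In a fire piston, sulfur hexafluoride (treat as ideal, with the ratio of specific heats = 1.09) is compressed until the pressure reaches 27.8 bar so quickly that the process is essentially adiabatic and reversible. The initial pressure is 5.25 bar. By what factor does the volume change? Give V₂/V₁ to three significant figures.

V₂/V₁ ≈ 0.217

From PV^γ = const, V₂/V₁ = (P₁/P₂)^(1/γ).
V₂/V₁ = (5.25/27.8)^(0.917) = 0.2167.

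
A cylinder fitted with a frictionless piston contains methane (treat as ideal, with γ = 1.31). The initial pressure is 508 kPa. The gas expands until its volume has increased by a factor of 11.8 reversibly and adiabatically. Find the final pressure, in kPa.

Since PV^γ is constant along a reversible adiabat, P₂ = P₁ (V₁/V₂)^γ.
P₂ = 508 × (1/11.8)^(1.31) = 20.03 kPa.

P₂ ≈ 20.0 kPa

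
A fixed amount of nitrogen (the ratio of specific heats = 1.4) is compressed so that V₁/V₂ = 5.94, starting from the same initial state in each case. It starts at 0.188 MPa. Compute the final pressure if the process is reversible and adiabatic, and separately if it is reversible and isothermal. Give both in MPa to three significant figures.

adiabatic: 2.28 MPa; isothermal: 1.12 MPa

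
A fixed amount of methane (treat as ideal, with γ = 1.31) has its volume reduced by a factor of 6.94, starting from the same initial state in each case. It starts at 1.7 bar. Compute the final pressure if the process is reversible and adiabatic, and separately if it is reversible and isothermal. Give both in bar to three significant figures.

Isothermal: P₂ = P₁(V₁/V₂) = 1.7×6.94 = 11.8 bar.
Adiabatic: P₂ = P₁(V₁/V₂)^γ = 1.7×6.94^(1.31) = 21.51 bar.

adiabatic: 21.5 bar; isothermal: 11.8 bar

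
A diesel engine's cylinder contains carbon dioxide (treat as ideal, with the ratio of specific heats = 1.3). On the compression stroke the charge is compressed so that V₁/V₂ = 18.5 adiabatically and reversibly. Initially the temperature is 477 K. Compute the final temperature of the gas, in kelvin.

T₂ ≈ 1140 K

Adiabatic: T₁V₁^(γ−1) = T₂V₂^(γ−1) ⇒ T₂ = T₁ (V₁/V₂)^(γ−1).
T₂ = 477 × 18.5^(0.3) = 1145 K.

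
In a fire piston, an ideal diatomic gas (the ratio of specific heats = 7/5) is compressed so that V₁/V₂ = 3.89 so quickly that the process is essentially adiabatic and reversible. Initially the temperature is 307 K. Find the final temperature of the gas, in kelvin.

Adiabatic: T₁V₁^(γ−1) = T₂V₂^(γ−1) ⇒ T₂ = T₁ (V₁/V₂)^(γ−1).
T₂ = 307 × 3.89^(2/5) = 528.6 K.

T₂ ≈ 529 K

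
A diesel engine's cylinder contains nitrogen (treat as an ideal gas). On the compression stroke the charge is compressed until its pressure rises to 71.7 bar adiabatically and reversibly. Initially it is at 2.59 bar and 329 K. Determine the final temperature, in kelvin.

T₂ ≈ 850 K

Adiabatic: T₂/T₁ = (P₂/P₁)^((γ−1)/γ).
For a diatomic ideal gas γ = 7/5, so (γ−1)/γ = 2/7.
T₂ = 329 × (71.7/2.59)^(2/7) = 849.7 K.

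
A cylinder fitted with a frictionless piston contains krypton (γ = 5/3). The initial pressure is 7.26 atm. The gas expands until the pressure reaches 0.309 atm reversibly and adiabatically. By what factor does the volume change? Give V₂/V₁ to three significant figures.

From PV^γ = const, V₂/V₁ = (P₁/P₂)^(1/γ).
V₂/V₁ = (7.26/0.309)^(3/5) = 6.646.

V₂/V₁ ≈ 6.65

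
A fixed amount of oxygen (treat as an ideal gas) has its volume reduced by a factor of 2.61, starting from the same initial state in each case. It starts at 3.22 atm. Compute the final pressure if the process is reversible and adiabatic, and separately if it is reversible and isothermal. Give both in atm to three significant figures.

adiabatic: 12.3 atm; isothermal: 8.40 atm

For a diatomic ideal gas γ = 7/5.
Isothermal: P₂ = P₁(V₁/V₂) = 3.22×2.61 = 8.404 atm.
Adiabatic: P₂ = P₁(V₁/V₂)^γ = 3.22×2.61^(7/5) = 12.34 atm.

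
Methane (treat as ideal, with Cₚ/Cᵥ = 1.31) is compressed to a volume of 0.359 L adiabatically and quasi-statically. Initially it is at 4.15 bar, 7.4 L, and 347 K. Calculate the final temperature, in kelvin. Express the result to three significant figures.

T₂ ≈ 887 K

Adiabatic: T₁V₁^(γ−1) = T₂V₂^(γ−1) ⇒ T₂ = T₁ (V₁/V₂)^(γ−1).
T₂ = 347 × (7.4/0.359)^(0.31) = 886.6 K.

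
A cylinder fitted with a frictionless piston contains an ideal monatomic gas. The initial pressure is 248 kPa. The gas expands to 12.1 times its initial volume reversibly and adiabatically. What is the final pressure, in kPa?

P₂ ≈ 3.89 kPa

Since PV^γ is constant along a reversible adiabat, P₂ = P₁ (V₁/V₂)^γ.
For a monatomic ideal gas γ = 5/3.
P₂ = 248 × (1/12.1)^(5/3) = 3.889 kPa.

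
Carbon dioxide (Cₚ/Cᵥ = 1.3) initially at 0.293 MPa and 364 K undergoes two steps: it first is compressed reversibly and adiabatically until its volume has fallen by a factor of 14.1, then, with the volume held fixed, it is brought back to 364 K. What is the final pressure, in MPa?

P₃ ≈ 4.13 MPa

Adiabatic step (PV^γ = const): P₂ = 0.293×14.1^(1.3) = 9.138 MPa; T₂ = 364×14.1^(0.3) = 805.1 K.
Isochoric: P₃ = P₂(T₃/T₂) = 9.138 × (364/805.1) = 4.131 MPa.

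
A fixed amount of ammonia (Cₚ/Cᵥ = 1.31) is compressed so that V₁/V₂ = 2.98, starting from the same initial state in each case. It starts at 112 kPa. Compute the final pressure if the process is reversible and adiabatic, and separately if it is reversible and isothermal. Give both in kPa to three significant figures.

adiabatic: 468 kPa; isothermal: 334 kPa

Isothermal: P₂ = P₁(V₁/V₂) = 112×2.98 = 333.8 kPa.
Adiabatic: P₂ = P₁(V₁/V₂)^γ = 112×2.98^(1.31) = 468.2 kPa.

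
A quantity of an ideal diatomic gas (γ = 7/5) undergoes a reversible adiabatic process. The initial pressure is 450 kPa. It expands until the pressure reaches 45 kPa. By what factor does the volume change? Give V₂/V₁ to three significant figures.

From PV^γ = const, V₂/V₁ = (P₁/P₂)^(1/γ).
V₂/V₁ = (450/45)^(5/7) = 5.179.

V₂/V₁ ≈ 5.18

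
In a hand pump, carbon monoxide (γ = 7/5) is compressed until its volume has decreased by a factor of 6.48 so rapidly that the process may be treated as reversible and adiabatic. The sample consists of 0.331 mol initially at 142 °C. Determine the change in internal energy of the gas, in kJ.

ΔU ≈ 3.18 kJ

Adiabatic: T₁V₁^(γ−1) = T₂V₂^(γ−1) ⇒ T₂ = T₁ (V₁/V₂)^(γ−1).
T₁ = 142 °C = 415.1 K.
T₂ = 415.1 × 6.48^(2/5) = 876.7 K.
Q = 0, so ΔU = W_on_gas = nCᵥΔT with Cᵥ = R/(γ−1) = 20.79 J/(mol·K).
ΔU = 0.331 × 20.79 × (876.7 − 415.1) = 3175 J.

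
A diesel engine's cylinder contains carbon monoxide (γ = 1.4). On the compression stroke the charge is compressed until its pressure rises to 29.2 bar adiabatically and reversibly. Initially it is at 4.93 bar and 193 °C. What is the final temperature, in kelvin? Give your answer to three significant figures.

T₂ ≈ 775 K

Adiabatic: T₂/T₁ = (P₂/P₁)^((γ−1)/γ).
T₁ = 193 °C = 466.1 K.
T₂ = 466.1 × (29.2/4.93)^(0.286) = 774.9 K.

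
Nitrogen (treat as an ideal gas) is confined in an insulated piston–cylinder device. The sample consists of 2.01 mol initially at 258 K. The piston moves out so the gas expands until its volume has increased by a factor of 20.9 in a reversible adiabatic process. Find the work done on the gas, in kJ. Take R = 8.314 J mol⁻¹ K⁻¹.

For a reversible adiabat TV^(γ−1) is constant, so T₂ = T₁ (V₁/V₂)^(γ−1).
γ = 7/5 for a diatomic ideal gas, so γ−1 = 2/5.
T₂ = 258 × (1/20.9)^(2/5) = 76.48 K.
Q = 0, so ΔU = W_on_gas = nCᵥΔT with Cᵥ = R/(γ−1) = 20.79 J/(mol·K).
ΔU = 2.01 × 20.79 × (76.48 − 258) = -7583 J.

W ≈ -7.58 kJ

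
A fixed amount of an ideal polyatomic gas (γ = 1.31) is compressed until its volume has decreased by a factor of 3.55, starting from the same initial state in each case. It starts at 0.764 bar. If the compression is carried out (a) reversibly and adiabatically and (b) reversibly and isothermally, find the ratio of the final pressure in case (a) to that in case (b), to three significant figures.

Isothermal: P_b = P₁(V₁/V₂) = 0.764×3.55.
Adiabatic: P_a = P₁(V₁/V₂)^γ = 0.764×3.55^(1.31).
P_a/P_b = (V₁/V₂)^(γ−1) = 3.55^(0.31) = 1.481.

P_adiabatic / P_isothermal ≈ 1.48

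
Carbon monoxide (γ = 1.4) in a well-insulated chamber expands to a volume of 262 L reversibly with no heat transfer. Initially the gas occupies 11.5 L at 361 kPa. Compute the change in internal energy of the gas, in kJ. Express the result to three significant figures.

ΔU ≈ -7.41 kJ

P₂ = P₁(V₁/V₂)^γ = 361×(11.5/262)^(1.4) = 4.538 kPa.
For a reversible adiabat, W_by_gas = (P₁V₁ − P₂V₂)/(γ−1).
W_by = (361000×0.0115 − 4538×0.262) / (0.4) = 7406 J.
Q = 0 ⇒ ΔU = −W_by = -7406 J.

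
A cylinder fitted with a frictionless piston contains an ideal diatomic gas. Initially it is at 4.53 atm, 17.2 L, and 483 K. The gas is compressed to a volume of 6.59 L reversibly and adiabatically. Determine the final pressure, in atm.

P₂ ≈ 17.4 atm

Adiabatic: P₁V₁^γ = P₂V₂^γ ⇒ P₂ = P₁ (V₁/V₂)^γ.
γ = 7/5 for a diatomic ideal gas.
P₂ = 4.53 × (17.2/6.59)^(7/5) = 17.35 atm.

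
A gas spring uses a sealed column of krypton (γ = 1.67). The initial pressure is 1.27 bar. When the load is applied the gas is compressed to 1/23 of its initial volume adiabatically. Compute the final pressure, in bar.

P₂ ≈ 239 bar

Adiabatic: P₁V₁^γ = P₂V₂^γ ⇒ P₂ = P₁ (V₁/V₂)^γ.
P₂ = 1.27 × 23^(1.67) = 238.7 bar.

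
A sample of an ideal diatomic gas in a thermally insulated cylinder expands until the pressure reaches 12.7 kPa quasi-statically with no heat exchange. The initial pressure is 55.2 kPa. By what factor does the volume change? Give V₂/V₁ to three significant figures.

V₂/V₁ ≈ 2.86

From PV^γ = const, V₂/V₁ = (P₁/P₂)^(1/γ).
For a diatomic ideal gas γ = 7/5.
V₂/V₁ = (55.2/12.7)^(5/7) = 2.856.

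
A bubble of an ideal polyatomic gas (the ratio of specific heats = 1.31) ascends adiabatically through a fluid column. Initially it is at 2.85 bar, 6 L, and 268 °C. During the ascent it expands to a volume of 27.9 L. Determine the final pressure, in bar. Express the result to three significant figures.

Adiabatic: P₁V₁^γ = P₂V₂^γ ⇒ P₂ = P₁ (V₁/V₂)^γ.
P₂ = 2.85 × (6/27.9)^(1.31) = 0.3806 bar.

P₂ ≈ 0.381 bar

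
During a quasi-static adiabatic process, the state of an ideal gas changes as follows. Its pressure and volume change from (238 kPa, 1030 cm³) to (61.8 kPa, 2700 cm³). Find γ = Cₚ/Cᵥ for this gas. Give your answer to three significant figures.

γ ≈ 1.40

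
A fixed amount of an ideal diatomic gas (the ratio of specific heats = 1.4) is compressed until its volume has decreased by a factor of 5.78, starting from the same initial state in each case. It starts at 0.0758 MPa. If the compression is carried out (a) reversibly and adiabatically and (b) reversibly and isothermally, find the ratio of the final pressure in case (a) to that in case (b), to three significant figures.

P_adiabatic / P_isothermal ≈ 2.02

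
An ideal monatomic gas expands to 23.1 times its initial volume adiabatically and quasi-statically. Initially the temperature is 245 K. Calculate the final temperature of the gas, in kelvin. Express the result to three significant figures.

T₂ ≈ 30.2 K

Adiabatic: T₁V₁^(γ−1) = T₂V₂^(γ−1) ⇒ T₂ = T₁ (V₁/V₂)^(γ−1).
For a monatomic ideal gas γ = 5/3, so γ−1 = 2/3.
T₂ = 245 × (1/23.1)^(2/3) = 30.21 K.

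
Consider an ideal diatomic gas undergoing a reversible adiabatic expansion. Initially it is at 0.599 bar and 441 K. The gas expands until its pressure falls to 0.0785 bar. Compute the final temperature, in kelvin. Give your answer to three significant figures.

Along an adiabat T P^((1−γ)/γ) is constant, so T₂ = T₁ (P₂/P₁)^((γ−1)/γ).
For a diatomic ideal gas γ = 7/5, so (γ−1)/γ = 2/7.
T₂ = 441 × (0.0785/0.599)^(2/7) = 246.8 K.

T₂ ≈ 247 K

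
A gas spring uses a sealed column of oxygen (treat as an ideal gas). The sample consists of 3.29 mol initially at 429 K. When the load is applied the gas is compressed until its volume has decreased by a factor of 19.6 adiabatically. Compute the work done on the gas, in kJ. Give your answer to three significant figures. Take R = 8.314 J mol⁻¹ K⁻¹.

Adiabatic: T₁V₁^(γ−1) = T₂V₂^(γ−1) ⇒ T₂ = T₁ (V₁/V₂)^(γ−1).
γ = 7/5 for a diatomic ideal gas, so γ−1 = 2/5.
T₂ = 429 × 19.6^(2/5) = 1410 K.
Q = 0, so ΔU = W_on_gas = nCᵥΔT with Cᵥ = R/(γ−1) = 20.79 J/(mol·K).
ΔU = 3.29 × 20.79 × (1410 − 429) = 67110 J.

W ≈ 67.1 kJ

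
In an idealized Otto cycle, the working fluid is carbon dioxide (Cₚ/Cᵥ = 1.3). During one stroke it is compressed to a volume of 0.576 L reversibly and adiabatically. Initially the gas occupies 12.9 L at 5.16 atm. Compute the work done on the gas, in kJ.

W ≈ 34.7 kJ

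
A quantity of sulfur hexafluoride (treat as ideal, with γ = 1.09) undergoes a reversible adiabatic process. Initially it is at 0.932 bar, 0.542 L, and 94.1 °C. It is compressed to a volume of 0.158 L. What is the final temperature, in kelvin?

Adiabatic: T₁V₁^(γ−1) = T₂V₂^(γ−1) ⇒ T₂ = T₁ (V₁/V₂)^(γ−1).
T₁ = 94.1 °C = 367.2 K.
T₂ = 367.2 × (0.542/0.158)^(0.09) = 410.3 K.

T₂ ≈ 410 K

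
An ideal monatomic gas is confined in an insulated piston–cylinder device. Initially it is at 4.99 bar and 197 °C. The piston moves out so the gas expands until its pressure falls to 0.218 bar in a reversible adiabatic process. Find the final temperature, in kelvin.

T₂ ≈ 134 K

Adiabatic: T₂/T₁ = (P₂/P₁)^((γ−1)/γ).
For a monatomic ideal gas γ = 5/3, so (γ−1)/γ = 2/5.
T₁ = 197 °C = 470.1 K.
T₂ = 470.1 × (0.218/4.99)^(2/5) = 134.4 K.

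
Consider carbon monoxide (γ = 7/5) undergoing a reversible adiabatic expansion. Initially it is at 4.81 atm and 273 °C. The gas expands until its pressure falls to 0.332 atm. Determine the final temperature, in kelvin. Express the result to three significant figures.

T₂ ≈ 254 K

Adiabatic: T₂/T₁ = (P₂/P₁)^((γ−1)/γ).
T₁ = 273 °C = 546.1 K.
T₂ = 546.1 × (0.332/4.81)^(2/7) = 254.4 K.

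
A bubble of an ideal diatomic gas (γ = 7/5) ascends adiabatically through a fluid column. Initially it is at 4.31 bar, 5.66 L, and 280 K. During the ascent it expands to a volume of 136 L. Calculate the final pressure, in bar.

P₂ ≈ 0.0503 bar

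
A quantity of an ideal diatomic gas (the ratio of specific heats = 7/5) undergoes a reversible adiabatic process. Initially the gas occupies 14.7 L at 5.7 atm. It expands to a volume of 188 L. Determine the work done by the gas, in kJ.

P₂ = P₁(V₁/V₂)^γ = 5.7×(14.7/188)^(7/5) = 0.1608 atm.
For a reversible adiabat, W_by_gas = (P₁V₁ − P₂V₂)/(γ−1).
W_by = (577600×0.0147 − 16290×0.188) / (2/5) = 13570 J.

W ≈ 13.6 kJ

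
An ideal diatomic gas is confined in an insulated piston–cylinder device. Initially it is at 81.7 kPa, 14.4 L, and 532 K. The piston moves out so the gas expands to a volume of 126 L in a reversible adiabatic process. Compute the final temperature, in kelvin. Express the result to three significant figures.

T₂ ≈ 223 K

For a reversible adiabat TV^(γ−1) is constant, so T₂ = T₁ (V₁/V₂)^(γ−1).
γ = 7/5 for a diatomic ideal gas.
T₂ = 532 × (14.4/126)^(2/5) = 223.4 K.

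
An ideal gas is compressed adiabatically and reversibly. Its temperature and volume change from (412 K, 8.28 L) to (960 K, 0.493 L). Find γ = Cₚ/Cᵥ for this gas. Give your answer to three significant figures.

γ ≈ 1.30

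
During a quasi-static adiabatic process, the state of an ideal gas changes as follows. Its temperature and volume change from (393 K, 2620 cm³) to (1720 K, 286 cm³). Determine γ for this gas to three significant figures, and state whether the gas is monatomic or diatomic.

TV^(γ−1) = const ⇒ γ − 1 = ln(T₂/T₁) / ln(V₁/V₂).
γ = 1 + ln(1720/393) / ln(2620/286) = 1.667.
γ ≈ 1.67 is close to 5/3, so the gas is monatomic.

γ ≈ 1.67; monatomic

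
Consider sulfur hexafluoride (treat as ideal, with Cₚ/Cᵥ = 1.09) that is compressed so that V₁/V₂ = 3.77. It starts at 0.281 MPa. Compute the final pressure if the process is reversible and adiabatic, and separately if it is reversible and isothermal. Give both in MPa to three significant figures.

Isothermal: P₂ = P₁(V₁/V₂) = 0.281×3.77 = 1.059 MPa.
Adiabatic: P₂ = P₁(V₁/V₂)^γ = 0.281×3.77^(1.09) = 1.194 MPa.

adiabatic: 1.19 MPa; isothermal: 1.06 MPa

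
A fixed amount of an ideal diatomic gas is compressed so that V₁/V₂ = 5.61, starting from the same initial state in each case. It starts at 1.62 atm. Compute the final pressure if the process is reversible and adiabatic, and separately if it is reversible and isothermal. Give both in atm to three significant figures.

For a diatomic ideal gas γ = 7/5.
Isothermal: P₂ = P₁(V₁/V₂) = 1.62×5.61 = 9.088 atm.
Adiabatic: P₂ = P₁(V₁/V₂)^γ = 1.62×5.61^(7/5) = 18.12 atm.

adiabatic: 18.1 atm; isothermal: 9.09 atm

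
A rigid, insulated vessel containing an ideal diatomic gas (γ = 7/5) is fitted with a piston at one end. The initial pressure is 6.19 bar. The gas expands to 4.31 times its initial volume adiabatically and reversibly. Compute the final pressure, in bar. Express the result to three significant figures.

Since PV^γ is constant along a reversible adiabat, P₂ = P₁ (V₁/V₂)^γ.
P₂ = 6.19 × (1/4.31)^(7/5) = 0.8006 bar.

P₂ ≈ 0.801 bar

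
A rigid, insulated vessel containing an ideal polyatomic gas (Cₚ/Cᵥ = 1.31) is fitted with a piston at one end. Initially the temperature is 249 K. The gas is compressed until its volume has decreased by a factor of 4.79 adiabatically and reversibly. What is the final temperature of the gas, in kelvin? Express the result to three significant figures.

T₂ ≈ 405 K

For a reversible adiabat TV^(γ−1) is constant, so T₂ = T₁ (V₁/V₂)^(γ−1).
T₂ = 249 × 4.79^(0.31) = 404.7 K.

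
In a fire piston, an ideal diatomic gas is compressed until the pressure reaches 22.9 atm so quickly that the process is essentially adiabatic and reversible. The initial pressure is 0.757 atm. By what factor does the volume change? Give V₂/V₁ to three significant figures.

V₂/V₁ ≈ 0.0876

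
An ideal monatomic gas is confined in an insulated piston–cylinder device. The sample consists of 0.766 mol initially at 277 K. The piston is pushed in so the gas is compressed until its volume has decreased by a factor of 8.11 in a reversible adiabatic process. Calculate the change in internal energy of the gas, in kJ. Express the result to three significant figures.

Adiabatic: T₁V₁^(γ−1) = T₂V₂^(γ−1) ⇒ T₂ = T₁ (V₁/V₂)^(γ−1).
γ = 5/3 for a monatomic ideal gas, so γ−1 = 2/3.
T₂ = 277 × 8.11^(2/3) = 1118 K.
Q = 0, so ΔU = W_on_gas = nCᵥΔT with Cᵥ = R/(γ−1) = 12.47 J/(mol·K).
ΔU = 0.766 × 12.47 × (1118 − 277) = 8035 J.

ΔU ≈ 8.04 kJ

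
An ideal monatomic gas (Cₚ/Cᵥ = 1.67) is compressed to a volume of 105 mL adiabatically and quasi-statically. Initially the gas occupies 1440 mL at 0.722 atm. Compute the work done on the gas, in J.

W ≈ 752 J

P₂ = P₁(V₁/V₂)^γ = 0.722×(1440/105)^(1.67) = 57.23 atm.
For a reversible adiabat, W_by_gas = (P₁V₁ − P₂V₂)/(γ−1).
W_by = (73160×0.00144 − 5.799×10^6×0.000105) / (0.67) = -751.5 J.
W_on_gas = −W_by = 751.5 J.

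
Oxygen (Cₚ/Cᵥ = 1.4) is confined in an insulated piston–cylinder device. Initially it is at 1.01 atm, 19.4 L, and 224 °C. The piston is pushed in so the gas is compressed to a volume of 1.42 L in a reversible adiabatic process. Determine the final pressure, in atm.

Since PV^γ is constant along a reversible adiabat, P₂ = P₁ (V₁/V₂)^γ.
P₂ = 1.01 × (19.4/1.42)^(1.4) = 39.27 atm.

P₂ ≈ 39.3 atm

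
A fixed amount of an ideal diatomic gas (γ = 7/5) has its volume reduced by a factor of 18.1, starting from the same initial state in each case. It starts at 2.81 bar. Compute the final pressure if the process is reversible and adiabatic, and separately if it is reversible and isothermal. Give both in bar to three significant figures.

Isothermal: P₂ = P₁(V₁/V₂) = 2.81×18.1 = 50.86 bar.
Adiabatic: P₂ = P₁(V₁/V₂)^γ = 2.81×18.1^(7/5) = 162 bar.

adiabatic: 162 bar; isothermal: 50.9 bar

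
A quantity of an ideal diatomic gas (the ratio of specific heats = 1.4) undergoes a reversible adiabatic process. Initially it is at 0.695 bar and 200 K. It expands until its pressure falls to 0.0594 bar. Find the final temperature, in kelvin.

T₂ ≈ 99.0 K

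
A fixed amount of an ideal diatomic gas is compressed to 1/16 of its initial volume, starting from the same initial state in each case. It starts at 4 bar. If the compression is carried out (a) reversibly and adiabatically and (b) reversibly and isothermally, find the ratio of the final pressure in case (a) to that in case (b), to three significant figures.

P_adiabatic / P_isothermal ≈ 3.03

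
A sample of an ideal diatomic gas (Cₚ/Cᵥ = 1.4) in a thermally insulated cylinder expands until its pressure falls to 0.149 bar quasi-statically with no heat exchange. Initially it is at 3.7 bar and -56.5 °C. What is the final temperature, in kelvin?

Adiabatic: T₂/T₁ = (P₂/P₁)^((γ−1)/γ).
T₁ = -56.5 °C = 216.6 K.
T₂ = 216.6 × (0.149/3.7)^(0.286) = 86.53 K.

T₂ ≈ 86.5 K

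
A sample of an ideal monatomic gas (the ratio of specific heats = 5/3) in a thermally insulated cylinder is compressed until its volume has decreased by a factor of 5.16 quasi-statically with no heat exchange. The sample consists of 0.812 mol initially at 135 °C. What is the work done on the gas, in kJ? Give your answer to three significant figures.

For a reversible adiabat TV^(γ−1) is constant, so T₂ = T₁ (V₁/V₂)^(γ−1).
T₁ = 135 °C = 408.1 K.
T₂ = 408.1 × 5.16^(2/3) = 1219 K.
Q = 0, so ΔU = W_on_gas = nCᵥΔT with Cᵥ = R/(γ−1) = 12.47 J/(mol·K).
ΔU = 0.812 × 12.47 × (1219 − 408.1) = 8209 J.

W ≈ 8.21 kJ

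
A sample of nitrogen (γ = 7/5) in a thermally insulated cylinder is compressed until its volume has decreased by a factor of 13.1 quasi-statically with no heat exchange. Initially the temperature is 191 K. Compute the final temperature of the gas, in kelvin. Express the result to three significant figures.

T₂ ≈ 534 K

For a reversible adiabat TV^(γ−1) is constant, so T₂ = T₁ (V₁/V₂)^(γ−1).
T₂ = 191 × 13.1^(2/5) = 534.5 K.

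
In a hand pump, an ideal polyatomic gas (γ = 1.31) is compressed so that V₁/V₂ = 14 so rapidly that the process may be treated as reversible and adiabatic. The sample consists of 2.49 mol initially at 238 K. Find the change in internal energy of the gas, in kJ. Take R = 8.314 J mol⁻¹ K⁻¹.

ΔU ≈ 20.1 kJ

For a reversible adiabat TV^(γ−1) is constant, so T₂ = T₁ (V₁/V₂)^(γ−1).
T₂ = 238 × 14^(0.31) = 539.4 K.
Q = 0, so ΔU = W_on_gas = nCᵥΔT with Cᵥ = R/(γ−1) = 26.82 J/(mol·K).
ΔU = 2.49 × 26.82 × (539.4 − 238) = 20120 J.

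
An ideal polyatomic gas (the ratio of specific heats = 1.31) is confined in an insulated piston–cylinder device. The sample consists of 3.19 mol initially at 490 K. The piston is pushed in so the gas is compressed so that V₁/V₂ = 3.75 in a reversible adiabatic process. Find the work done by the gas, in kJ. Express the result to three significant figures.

Adiabatic: T₁V₁^(γ−1) = T₂V₂^(γ−1) ⇒ T₂ = T₁ (V₁/V₂)^(γ−1).
T₂ = 490 × 3.75^(0.31) = 738.2 K.
Q = 0, so ΔU = W_on_gas = nCᵥΔT with Cᵥ = R/(γ−1) = 26.82 J/(mol·K).
ΔU = 3.19 × 26.82 × (738.2 − 490) = 21230 J.
Work done by the gas = −ΔU = -21230 J.

W ≈ -21.2 kJ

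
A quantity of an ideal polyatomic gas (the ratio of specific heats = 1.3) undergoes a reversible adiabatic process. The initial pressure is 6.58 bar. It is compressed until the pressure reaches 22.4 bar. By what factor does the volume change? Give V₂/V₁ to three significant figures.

From PV^γ = const, V₂/V₁ = (P₁/P₂)^(1/γ).
V₂/V₁ = (6.58/22.4)^(0.769) = 0.3897.

V₂/V₁ ≈ 0.390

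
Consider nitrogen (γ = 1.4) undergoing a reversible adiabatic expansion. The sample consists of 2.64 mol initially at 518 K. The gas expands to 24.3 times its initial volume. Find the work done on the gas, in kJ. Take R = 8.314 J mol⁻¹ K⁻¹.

Adiabatic: T₁V₁^(γ−1) = T₂V₂^(γ−1) ⇒ T₂ = T₁ (V₁/V₂)^(γ−1).
T₂ = 518 × (1/24.3)^(0.4) = 144.6 K.
Q = 0, so ΔU = W_on_gas = nCᵥΔT with Cᵥ = R/(γ−1) = 20.79 J/(mol·K).
ΔU = 2.64 × 20.79 × (144.6 − 518) = -20490 J.

W ≈ -20.5 kJ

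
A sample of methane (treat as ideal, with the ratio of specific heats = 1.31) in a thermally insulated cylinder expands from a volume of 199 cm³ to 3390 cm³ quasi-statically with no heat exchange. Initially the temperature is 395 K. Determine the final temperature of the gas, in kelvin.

T₂ ≈ 164 K

Adiabatic: T₁V₁^(γ−1) = T₂V₂^(γ−1) ⇒ T₂ = T₁ (V₁/V₂)^(γ−1).
T₂ = 395 × (199/3390)^(0.31) = 164 K.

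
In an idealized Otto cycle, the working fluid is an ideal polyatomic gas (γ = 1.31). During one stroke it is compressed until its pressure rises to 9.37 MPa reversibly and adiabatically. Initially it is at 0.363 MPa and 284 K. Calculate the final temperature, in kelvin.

Along an adiabat T P^((1−γ)/γ) is constant, so T₂ = T₁ (P₂/P₁)^((γ−1)/γ).
T₂ = 284 × (9.37/0.363)^(0.237) = 612.9 K.

T₂ ≈ 613 K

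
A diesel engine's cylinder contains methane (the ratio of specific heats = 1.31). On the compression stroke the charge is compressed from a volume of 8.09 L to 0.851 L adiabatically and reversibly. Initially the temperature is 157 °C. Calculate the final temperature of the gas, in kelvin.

Adiabatic: T₁V₁^(γ−1) = T₂V₂^(γ−1) ⇒ T₂ = T₁ (V₁/V₂)^(γ−1).
T₁ = 157 °C = 430.1 K.
T₂ = 430.1 × (8.09/0.851)^(0.31) = 864.6 K.

T₂ ≈ 865 K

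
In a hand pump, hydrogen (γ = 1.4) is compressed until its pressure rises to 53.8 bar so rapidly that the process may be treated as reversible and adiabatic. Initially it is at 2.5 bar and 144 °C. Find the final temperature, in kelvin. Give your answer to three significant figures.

Along an adiabat T P^((1−γ)/γ) is constant, so T₂ = T₁ (P₂/P₁)^((γ−1)/γ).
T₁ = 144 °C = 417.1 K.
T₂ = 417.1 × (53.8/2.5)^(0.286) = 1003 K.

T₂ ≈ 1000 K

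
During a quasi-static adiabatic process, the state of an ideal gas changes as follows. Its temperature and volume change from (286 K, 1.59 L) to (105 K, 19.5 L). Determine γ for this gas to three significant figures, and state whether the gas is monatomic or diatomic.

γ ≈ 1.40; diatomic

TV^(γ−1) = const ⇒ γ − 1 = ln(T₂/T₁) / ln(V₁/V₂).
γ = 1 + ln(105/286) / ln(1.59/19.5) = 1.4.
γ ≈ 1.40 is close to 7/5, so the gas is diatomic.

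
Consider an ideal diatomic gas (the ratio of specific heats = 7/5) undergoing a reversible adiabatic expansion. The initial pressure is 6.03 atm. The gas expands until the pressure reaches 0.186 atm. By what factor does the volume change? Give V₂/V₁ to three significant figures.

V₂/V₁ ≈ 12.0

From PV^γ = const, V₂/V₁ = (P₁/P₂)^(1/γ).
V₂/V₁ = (6.03/0.186)^(5/7) = 12.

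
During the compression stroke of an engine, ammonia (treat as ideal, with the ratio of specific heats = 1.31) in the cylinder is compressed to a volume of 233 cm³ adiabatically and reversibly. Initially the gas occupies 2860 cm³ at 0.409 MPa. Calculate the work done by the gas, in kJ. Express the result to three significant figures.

P₂ = P₁(V₁/V₂)^γ = 0.409×(2860/233)^(1.31) = 10.92 MPa.
For a reversible adiabat, W_by_gas = (P₁V₁ − P₂V₂)/(γ−1).
W_by = (409000×0.00286 − 1.092×10^7×0.000233) / (0.31) = -4436 J.

W ≈ -4.44 kJ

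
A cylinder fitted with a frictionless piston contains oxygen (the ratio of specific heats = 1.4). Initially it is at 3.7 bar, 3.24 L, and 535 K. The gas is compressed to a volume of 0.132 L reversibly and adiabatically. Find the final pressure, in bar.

Adiabatic: P₁V₁^γ = P₂V₂^γ ⇒ P₂ = P₁ (V₁/V₂)^γ.
P₂ = 3.7 × (3.24/0.132)^(1.4) = 326.7 bar.

P₂ ≈ 327 bar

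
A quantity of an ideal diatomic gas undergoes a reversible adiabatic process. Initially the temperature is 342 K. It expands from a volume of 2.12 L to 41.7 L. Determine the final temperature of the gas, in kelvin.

T₂ ≈ 104 K

Adiabatic: T₁V₁^(γ−1) = T₂V₂^(γ−1) ⇒ T₂ = T₁ (V₁/V₂)^(γ−1).
For a diatomic ideal gas γ = 7/5, so γ−1 = 2/5.
T₂ = 342 × (2.12/41.7)^(2/5) = 103.9 K.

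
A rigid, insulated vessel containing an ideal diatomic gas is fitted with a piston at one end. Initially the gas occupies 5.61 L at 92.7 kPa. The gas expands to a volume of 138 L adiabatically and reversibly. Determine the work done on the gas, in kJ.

W ≈ -0.939 kJ

γ = 7/5 for a diatomic ideal gas.
P₂ = P₁(V₁/V₂)^γ = 92.7×(5.61/138)^(7/5) = 1.047 kPa.
For a reversible adiabat, W_by_gas = (P₁V₁ − P₂V₂)/(γ−1).
W_by = (92700×0.00561 − 1047×0.138) / (2/5) = 939 J.
W_on_gas = −W_by = -939 J.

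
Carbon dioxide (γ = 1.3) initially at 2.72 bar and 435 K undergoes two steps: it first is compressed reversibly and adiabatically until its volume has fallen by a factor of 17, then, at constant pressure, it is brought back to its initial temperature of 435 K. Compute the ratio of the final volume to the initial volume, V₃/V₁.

V₃/V₁ ≈ 0.0251

Adiabatic step: V₂/V₁ = 0.05882; T₂ = T₁·17^(0.3) = 1018 K.
Isobaric step: V₃/V₂ = T₃/T₂ = 435/1018.
V₃/V₁ = (V₂/V₁)(V₃/V₂) = 0.05882 × (435/1018) = 0.02514.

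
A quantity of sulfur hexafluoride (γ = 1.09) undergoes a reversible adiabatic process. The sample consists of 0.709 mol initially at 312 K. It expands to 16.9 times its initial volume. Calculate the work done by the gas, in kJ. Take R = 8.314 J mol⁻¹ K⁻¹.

For a reversible adiabat TV^(γ−1) is constant, so T₂ = T₁ (V₁/V₂)^(γ−1).
T₂ = 312 × (1/16.9)^(0.09) = 241.9 K.
Q = 0, so ΔU = W_on_gas = nCᵥΔT with Cᵥ = R/(γ−1) = 92.38 J/(mol·K).
ΔU = 0.709 × 92.38 × (241.9 − 312) = -4591 J.
Work done by the gas = −ΔU = 4591 J.

W ≈ 4.59 kJ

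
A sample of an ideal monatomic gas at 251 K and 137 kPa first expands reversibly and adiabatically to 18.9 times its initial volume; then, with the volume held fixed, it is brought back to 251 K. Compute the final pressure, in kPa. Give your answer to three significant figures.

P₃ ≈ 7.25 kPa

For a monatomic ideal gas γ = 5/3.
Adiabatic step (PV^γ = const): P₂ = 137×(1/18.9)^(5/3) = 1.022 kPa; T₂ = 251×(1/18.9)^(2/3) = 35.38 K.
Isochoric: P₃ = P₂(T₃/T₂) = 1.022 × (251/35.38) = 7.249 kPa.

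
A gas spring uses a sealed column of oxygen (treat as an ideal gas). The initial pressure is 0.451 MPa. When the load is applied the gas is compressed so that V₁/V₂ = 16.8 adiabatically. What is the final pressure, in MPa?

Adiabatic: P₁V₁^γ = P₂V₂^γ ⇒ P₂ = P₁ (V₁/V₂)^γ.
For a diatomic ideal gas γ = 7/5.
P₂ = 0.451 × 16.8^(7/5) = 23.42 MPa.

P₂ ≈ 23.4 MPa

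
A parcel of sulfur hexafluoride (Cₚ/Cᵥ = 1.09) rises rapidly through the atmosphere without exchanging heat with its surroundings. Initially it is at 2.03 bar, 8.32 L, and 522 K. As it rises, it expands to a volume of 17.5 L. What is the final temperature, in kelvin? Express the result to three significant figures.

For a reversible adiabat TV^(γ−1) is constant, so T₂ = T₁ (V₁/V₂)^(γ−1).
T₂ = 522 × (8.32/17.5)^(0.09) = 488.2 K.

T₂ ≈ 488 K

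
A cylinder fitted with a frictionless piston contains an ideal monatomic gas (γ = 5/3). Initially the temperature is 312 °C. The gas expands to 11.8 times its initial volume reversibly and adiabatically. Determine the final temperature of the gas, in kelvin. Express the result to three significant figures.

T₂ ≈ 113 K

For a reversible adiabat TV^(γ−1) is constant, so T₂ = T₁ (V₁/V₂)^(γ−1).
T₁ = 312 °C = 585.1 K.
T₂ = 585.1 × (1/11.8)^(2/3) = 112.9 K.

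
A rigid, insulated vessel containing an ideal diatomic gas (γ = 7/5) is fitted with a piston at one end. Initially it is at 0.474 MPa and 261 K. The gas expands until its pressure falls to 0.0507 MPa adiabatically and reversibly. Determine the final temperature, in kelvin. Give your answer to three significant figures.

T₂ ≈ 138 K

Adiabatic: T₂/T₁ = (P₂/P₁)^((γ−1)/γ).
T₂ = 261 × (0.0507/0.474)^(2/7) = 137.8 K.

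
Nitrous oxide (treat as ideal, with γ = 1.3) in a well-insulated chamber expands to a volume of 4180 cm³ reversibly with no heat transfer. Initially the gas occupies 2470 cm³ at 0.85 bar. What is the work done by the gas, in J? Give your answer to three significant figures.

P₂ = P₁(V₁/V₂)^γ = 0.85×(2470/4180)^(1.3) = 0.4289 bar.
For a reversible adiabat, W_by_gas = (P₁V₁ − P₂V₂)/(γ−1).
W_by = (85000×0.00247 − 42890×0.00418) / (0.3) = 102.2 J.

W ≈ 102 J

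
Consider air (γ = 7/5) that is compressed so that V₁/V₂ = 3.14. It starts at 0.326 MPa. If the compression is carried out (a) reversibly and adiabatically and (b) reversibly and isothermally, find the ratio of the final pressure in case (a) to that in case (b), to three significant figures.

P_adiabatic / P_isothermal ≈ 1.58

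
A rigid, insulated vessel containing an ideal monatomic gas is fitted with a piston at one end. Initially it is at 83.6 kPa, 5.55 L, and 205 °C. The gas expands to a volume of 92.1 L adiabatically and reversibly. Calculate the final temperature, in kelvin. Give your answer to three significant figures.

Adiabatic: T₁V₁^(γ−1) = T₂V₂^(γ−1) ⇒ T₂ = T₁ (V₁/V₂)^(γ−1).
γ = 5/3 for a monatomic ideal gas.
T₁ = 205 °C = 478.1 K.
T₂ = 478.1 × (5.55/92.1)^(2/3) = 73.49 K.

T₂ ≈ 73.5 K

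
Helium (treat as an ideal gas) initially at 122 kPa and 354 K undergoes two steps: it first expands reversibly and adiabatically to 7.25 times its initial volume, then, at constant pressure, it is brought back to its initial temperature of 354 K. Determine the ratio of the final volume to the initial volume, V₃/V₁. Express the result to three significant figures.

For a monatomic ideal gas γ = 5/3.
Adiabatic step: V₂/V₁ = 7.25; T₂ = T₁·(1/7.25)^(2/3) = 94.5 K.
Isobaric step: V₃/V₂ = T₃/T₂ = 354/94.5.
V₃/V₁ = (V₂/V₁)(V₃/V₂) = 7.25 × (354/94.5) = 27.16.

V₃/V₁ ≈ 27.2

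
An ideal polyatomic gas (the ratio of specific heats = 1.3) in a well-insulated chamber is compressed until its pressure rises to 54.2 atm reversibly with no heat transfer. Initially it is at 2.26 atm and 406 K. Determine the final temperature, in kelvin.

Along an adiabat T P^((1−γ)/γ) is constant, so T₂ = T₁ (P₂/P₁)^((γ−1)/γ).
T₂ = 406 × (54.2/2.26)^(0.231) = 845.2 K.

T₂ ≈ 845 K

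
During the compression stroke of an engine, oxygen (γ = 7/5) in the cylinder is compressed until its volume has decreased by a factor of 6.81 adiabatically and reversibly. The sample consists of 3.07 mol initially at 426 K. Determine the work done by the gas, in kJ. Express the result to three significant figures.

W ≈ -31.4 kJ

Adiabatic: T₁V₁^(γ−1) = T₂V₂^(γ−1) ⇒ T₂ = T₁ (V₁/V₂)^(γ−1).
T₂ = 426 × 6.81^(2/5) = 917.6 K.
Q = 0, so ΔU = W_on_gas = nCᵥΔT with Cᵥ = R/(γ−1) = 20.79 J/(mol·K).
ΔU = 3.07 × 20.79 × (917.6 − 426) = 31370 J.
Work done by the gas = −ΔU = -31370 J.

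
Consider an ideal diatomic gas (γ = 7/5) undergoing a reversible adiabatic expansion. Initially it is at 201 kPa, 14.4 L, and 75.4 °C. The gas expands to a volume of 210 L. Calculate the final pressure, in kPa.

Since PV^γ is constant along a reversible adiabat, P₂ = P₁ (V₁/V₂)^γ.
P₂ = 201 × (14.4/210)^(7/5) = 4.718 kPa.

P₂ ≈ 4.72 kPa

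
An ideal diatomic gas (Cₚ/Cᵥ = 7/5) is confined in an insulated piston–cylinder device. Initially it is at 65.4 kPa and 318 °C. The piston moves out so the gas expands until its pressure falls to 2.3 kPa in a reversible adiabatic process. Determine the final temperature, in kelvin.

Adiabatic: T₂/T₁ = (P₂/P₁)^((γ−1)/γ).
T₁ = 318 °C = 591.1 K.
T₂ = 591.1 × (2.3/65.4)^(2/7) = 227.1 K.

T₂ ≈ 227 K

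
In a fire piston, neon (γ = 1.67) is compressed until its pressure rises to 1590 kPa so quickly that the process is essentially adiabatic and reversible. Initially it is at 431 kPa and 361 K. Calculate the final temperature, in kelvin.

T₂ ≈ 609 K

Along an adiabat T P^((1−γ)/γ) is constant, so T₂ = T₁ (P₂/P₁)^((γ−1)/γ).
T₂ = 361 × (1590/431)^(0.401) = 609.5 K.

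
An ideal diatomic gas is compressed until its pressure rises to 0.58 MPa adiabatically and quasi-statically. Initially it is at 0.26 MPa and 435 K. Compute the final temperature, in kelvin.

Adiabatic: T₂/T₁ = (P₂/P₁)^((γ−1)/γ).
For a diatomic ideal gas γ = 7/5, so (γ−1)/γ = 2/7.
T₂ = 435 × (0.58/0.26)^(2/7) = 547.1 K.

T₂ ≈ 547 K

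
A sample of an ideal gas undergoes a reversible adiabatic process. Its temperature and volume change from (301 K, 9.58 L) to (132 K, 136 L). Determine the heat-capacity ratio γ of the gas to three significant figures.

γ ≈ 1.31

TV^(γ−1) = const ⇒ γ − 1 = ln(T₂/T₁) / ln(V₁/V₂).
γ = 1 + ln(132/301) / ln(9.58/136) = 1.311.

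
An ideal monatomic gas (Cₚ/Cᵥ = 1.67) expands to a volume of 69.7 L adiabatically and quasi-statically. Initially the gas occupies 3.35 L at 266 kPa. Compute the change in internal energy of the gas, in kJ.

ΔU ≈ -1.16 kJ

P₂ = P₁(V₁/V₂)^γ = 266×(3.35/69.7)^(1.67) = 1.673 kPa.
For a reversible adiabat, W_by_gas = (P₁V₁ − P₂V₂)/(γ−1).
W_by = (266000×0.00335 − 1673×0.0697) / (0.67) = 1156 J.
Q = 0 ⇒ ΔU = −W_by = -1156 J.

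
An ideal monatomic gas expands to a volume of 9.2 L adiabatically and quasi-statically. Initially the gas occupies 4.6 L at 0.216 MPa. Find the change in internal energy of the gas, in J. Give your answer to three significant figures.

ΔU ≈ -552 J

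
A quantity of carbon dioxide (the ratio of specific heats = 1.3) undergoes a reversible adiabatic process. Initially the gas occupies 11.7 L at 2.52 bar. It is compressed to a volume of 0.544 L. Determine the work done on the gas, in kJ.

W ≈ 14.8 kJ

P₂ = P₁(V₁/V₂)^γ = 2.52×(11.7/0.544)^(1.3) = 136.1 bar.
For a reversible adiabat, W_by_gas = (P₁V₁ − P₂V₂)/(γ−1).
W_by = (252000×0.0117 − 1.361×10^7×0.000544) / (0.3) = -14850 J.
W_on_gas = −W_by = 14850 J.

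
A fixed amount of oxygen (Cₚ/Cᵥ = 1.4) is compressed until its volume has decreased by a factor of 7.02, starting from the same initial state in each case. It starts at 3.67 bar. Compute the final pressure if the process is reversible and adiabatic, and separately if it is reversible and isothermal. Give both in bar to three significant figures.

adiabatic: 56.2 bar; isothermal: 25.8 bar

Isothermal: P₂ = P₁(V₁/V₂) = 3.67×7.02 = 25.76 bar.
Adiabatic: P₂ = P₁(V₁/V₂)^γ = 3.67×7.02^(1.4) = 56.17 bar.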